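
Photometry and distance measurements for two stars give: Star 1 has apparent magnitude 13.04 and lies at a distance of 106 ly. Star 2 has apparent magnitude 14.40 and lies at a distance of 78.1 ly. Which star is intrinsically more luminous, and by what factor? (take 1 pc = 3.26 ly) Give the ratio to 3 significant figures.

Star 1 is more luminous, by a factor of 6.45.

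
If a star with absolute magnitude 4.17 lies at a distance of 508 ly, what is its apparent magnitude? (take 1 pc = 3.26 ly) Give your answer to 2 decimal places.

m ≈ 10.13

d = 508 ly / 3.26 = 155.8 pc
m = M + 5 log₁₀ d − 5 = 4.17 + 5·2.1926 − 5 = 10.133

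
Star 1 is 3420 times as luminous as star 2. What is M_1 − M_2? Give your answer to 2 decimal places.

Pogson: ΔM = −2.5 log₁₀(ratio) = −2.5 log₁₀(3420) = −2.5 × 3.5340 = -8.835
Star 1 is brighter, so it has the smaller magnitude: the difference is negative.

M_1 − M_2 ≈ -8.84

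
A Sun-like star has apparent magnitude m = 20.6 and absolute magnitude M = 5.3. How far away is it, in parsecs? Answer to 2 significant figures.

d ≈ 11000 pc

Distance modulus: m − M = 20.6 − (5.3) = 15.300
m − M = 5 log₁₀ d − 5
log₁₀ d = (m − M)/5 + 1 = 4.0600
d = 10^4.0600 = 11480 pc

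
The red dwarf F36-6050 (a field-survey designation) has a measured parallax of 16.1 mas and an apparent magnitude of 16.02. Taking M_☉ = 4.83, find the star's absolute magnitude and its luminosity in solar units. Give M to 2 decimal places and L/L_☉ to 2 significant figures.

M ≈ 12.05; L/L_☉ ≈ 1.3×10^-3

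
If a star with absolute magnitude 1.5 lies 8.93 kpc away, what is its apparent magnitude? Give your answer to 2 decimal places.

d = 8.93 kpc = 8930 pc
m = M + 5 log₁₀ d − 5 = 1.5 + 5·3.9509 − 5 = 16.254

m ≈ 16.25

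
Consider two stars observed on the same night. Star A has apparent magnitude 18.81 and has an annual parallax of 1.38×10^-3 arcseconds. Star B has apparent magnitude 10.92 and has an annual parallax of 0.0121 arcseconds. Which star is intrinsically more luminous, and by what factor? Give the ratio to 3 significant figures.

Star B is more luminous, by a factor of 18.6.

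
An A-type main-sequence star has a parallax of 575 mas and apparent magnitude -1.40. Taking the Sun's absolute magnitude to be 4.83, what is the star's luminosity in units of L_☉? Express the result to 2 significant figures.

L/L_☉ ≈ 9.4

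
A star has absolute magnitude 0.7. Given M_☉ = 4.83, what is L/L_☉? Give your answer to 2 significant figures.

L/L_☉ ≈ 45

M − M_☉ = 0.7 − 4.83 = -4.130
L/L_☉ = 10^(−0.4 (M − M_☉)) = 10^1.652 = 44.87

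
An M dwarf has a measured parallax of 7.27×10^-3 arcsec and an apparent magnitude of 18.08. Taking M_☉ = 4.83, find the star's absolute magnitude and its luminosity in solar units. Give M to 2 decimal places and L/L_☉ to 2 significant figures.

M ≈ 12.39; L/L_☉ ≈ 9.5×10^-4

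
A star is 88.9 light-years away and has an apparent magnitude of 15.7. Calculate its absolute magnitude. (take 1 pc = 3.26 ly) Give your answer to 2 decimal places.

d = 88.9 ly / 3.26 = 27.27 pc
5 log₁₀(d/10 pc) = 5 log₁₀(27.27) − 5 = 2.178
M = m − 5 log₁₀(d/10) = 15.7 − 2.178 = 13.522

M ≈ 13.52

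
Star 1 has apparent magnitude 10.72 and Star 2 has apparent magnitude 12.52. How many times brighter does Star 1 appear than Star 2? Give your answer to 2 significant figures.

Magnitude difference = -1.80
Flux ratio = 10^(−0.4 Δm) = 10^(−0.4 × -1.80) = 10^0.720 = 5.248

5.2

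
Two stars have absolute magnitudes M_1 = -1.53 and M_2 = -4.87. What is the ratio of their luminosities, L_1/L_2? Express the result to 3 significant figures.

L_1/L_2 ≈ 0.0461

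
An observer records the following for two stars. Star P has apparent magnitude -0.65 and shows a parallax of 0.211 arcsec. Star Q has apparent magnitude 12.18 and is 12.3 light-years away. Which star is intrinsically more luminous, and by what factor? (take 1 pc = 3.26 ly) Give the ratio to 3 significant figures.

Star P is more luminous, by a factor of 214000.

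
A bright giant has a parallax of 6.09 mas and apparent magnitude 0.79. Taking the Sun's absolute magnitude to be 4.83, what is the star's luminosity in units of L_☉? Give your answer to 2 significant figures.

L/L_☉ ≈ 11000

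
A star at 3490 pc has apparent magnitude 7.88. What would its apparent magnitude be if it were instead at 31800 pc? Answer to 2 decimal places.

m ≈ 12.68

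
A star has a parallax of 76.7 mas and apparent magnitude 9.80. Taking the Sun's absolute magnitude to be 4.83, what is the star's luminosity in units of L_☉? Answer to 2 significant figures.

d = 1/p = 1000/76.7 mas = 13.04 pc
M = m − 5 log₁₀ d + 5 = 9.80 − 5·1.1152 + 5 = 9.224
M − M_☉ = 9.224 − 4.83 = 4.394
L/L_☉ = 10^(−0.4 × 4.394) = 0.01747

L/L_☉ ≈ 0.017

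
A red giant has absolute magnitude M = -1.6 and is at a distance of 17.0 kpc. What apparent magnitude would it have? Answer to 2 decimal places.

m ≈ 14.55

d = 17.0 kpc = 17000 pc
m = M + 5 log₁₀ d − 5 = -1.6 + 5·4.2304 − 5 = 14.552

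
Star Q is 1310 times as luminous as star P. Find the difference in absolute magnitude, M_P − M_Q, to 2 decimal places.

M_P − M_Q ≈ 7.79

Pogson: ΔM = −2.5 log₁₀(ratio) = −2.5 log₁₀(1310) = −2.5 × 3.1173 = -7.793
Star Q is brighter so has the smaller magnitude: M_P − M_Q is positive.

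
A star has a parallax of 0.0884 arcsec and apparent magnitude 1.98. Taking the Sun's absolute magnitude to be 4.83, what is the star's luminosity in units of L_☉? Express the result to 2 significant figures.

L/L_☉ ≈ 18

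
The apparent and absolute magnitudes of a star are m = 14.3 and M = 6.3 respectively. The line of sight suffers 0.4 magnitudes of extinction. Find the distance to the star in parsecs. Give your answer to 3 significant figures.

m − M = 5 log₁₀(d/10 pc) + A  ⇒  14.3 − (6.3) − 0.4 = 5 log₁₀(d/10)
7.600 = 5 log₁₀(d/10)
log₁₀ d = (m − M − A)/5 + 1 = 2.5200
d = 10^2.5200 = 331.1 pc

d ≈ 331 pc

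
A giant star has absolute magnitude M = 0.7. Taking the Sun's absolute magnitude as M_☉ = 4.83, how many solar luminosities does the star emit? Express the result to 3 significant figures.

L/L_☉ ≈ 44.9

M − M_☉ = 0.7 − 4.83 = -4.130
L/L_☉ = 10^(−0.4 (M − M_☉)) = 10^1.652 = 44.87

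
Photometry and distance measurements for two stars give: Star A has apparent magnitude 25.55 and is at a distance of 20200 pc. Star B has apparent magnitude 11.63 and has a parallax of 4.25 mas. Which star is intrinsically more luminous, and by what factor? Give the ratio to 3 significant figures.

Star B is more luminous, by a factor of 50.2.

Star A: M = m − 5 log₁₀ d + 5 = 25.55 − 5·4.3054 + 5 = 9.023
Star B: p = 4.25 mas = 4.25×10^-3″ → d = 1/p = 235.3 pc
Star B: M = m − 5 log₁₀ d + 5 = 11.63 − 5·2.3716 + 5 = 4.772
ΔM = M_A − M_B = 9.023 − (4.772) = 4.251; smaller M is more luminous → Star B.
L ratio = 10^(0.4 |ΔM|) = 10^1.701 = 50.18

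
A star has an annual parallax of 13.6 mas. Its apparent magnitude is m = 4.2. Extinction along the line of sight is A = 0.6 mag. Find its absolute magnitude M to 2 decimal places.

M ≈ -0.73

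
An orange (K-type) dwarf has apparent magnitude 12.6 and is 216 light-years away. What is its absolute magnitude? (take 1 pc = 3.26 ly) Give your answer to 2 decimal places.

M ≈ 8.49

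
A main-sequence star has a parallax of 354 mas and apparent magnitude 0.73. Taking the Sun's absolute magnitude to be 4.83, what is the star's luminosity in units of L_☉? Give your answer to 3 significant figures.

L/L_☉ ≈ 3.48

d = 1/p = 1000/354 mas = 2.825 pc
M = m − 5 log₁₀ d + 5 = 0.73 − 5·0.4510 + 5 = 3.475
M − M_☉ = 3.475 − 4.83 = -1.355
L/L_☉ = 10^(−0.4 × -1.355) = 3.483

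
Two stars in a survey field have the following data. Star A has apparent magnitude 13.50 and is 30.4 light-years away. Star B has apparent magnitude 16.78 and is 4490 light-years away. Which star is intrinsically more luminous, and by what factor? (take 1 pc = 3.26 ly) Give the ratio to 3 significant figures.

Star A: d = 30.4 ly / 3.26 = 9.325 pc
Star A: M = m − 5 log₁₀ d + 5 = 13.50 − 5·0.9697 + 5 = 13.652
Star B: d = 4490 ly / 3.26 = 1377 pc
Star B: M = m − 5 log₁₀ d + 5 = 16.78 − 5·3.1390 + 5 = 6.085
ΔM = M_A − M_B = 13.652 − (6.085) = 7.567; smaller M is more luminous → Star B.
L ratio = 10^(0.4 |ΔM|) = 10^3.027 = 1064

Star B is more luminous, by a factor of 1060.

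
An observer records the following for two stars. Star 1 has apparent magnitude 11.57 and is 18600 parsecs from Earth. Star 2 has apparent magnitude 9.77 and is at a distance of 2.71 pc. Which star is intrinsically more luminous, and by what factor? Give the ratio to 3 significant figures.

Star 1: M = m − 5 log₁₀ d + 5 = 11.57 − 5·4.2695 + 5 = -4.778
Star 2: M = m − 5 log₁₀ d + 5 = 9.77 − 5·0.4330 + 5 = 12.605
ΔM = M_1 − M_2 = -4.778 − (12.605) = -17.383; smaller M is more luminous → Star 1.
L ratio = 10^(0.4 |ΔM|) = 10^6.953 = 8.976×10^6

Star 1 is more luminous, by a factor of 8.98×10^6.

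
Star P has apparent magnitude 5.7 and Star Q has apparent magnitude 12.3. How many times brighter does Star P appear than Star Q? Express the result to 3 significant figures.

437

Δm = 5.7 − (12.3) = -6.6
Flux ratio = 10^(−0.4 Δm) = 10^(−0.4 × -6.6) = 10^2.640 = 436.5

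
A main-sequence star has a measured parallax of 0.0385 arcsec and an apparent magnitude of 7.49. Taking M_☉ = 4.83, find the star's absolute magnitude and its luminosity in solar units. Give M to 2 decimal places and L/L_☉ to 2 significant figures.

d = 1/p = 1/0.0385″ = 25.97 pc
M = m − 5 log₁₀ d + 5 = 7.49 − 5·1.4145 + 5 = 5.417
M − M_☉ = 5.417 − 4.83 = 0.587
L/L_☉ = 10^(−0.4 × 0.587) = 0.5822

M ≈ 5.42; L/L_☉ ≈ 0.58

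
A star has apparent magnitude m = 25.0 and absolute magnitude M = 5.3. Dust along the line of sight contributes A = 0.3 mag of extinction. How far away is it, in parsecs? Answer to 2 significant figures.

d ≈ 76000 pc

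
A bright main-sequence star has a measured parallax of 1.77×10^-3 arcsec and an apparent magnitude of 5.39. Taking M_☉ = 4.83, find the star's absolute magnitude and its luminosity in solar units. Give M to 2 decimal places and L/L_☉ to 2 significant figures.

d = 1/p = 1/1.77×10^-3″ = 565.0 pc
M = m − 5 log₁₀ d + 5 = 5.39 − 5·2.7520 + 5 = -3.370
M − M_☉ = -3.370 − 4.83 = -8.200
L/L_☉ = 10^(−0.4 × -8.200) = 1906

M ≈ -3.37; L/L_☉ ≈ 1900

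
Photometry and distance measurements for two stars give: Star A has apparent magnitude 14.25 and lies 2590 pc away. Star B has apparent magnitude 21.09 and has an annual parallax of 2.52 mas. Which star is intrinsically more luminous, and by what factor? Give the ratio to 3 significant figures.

Star A: M = m − 5 log₁₀ d + 5 = 14.25 − 5·3.4133 + 5 = 2.184
Star B: p = 2.52 mas = 2.52×10^-3″ → d = 1/p = 396.8 pc
Star B: M = m − 5 log₁₀ d + 5 = 21.09 − 5·2.5986 + 5 = 13.097
ΔM = M_A − M_B = 2.184 − (13.097) = -10.914; smaller M is more luminous → Star A.
L ratio = 10^(0.4 |ΔM|) = 10^4.365 = 23200

Star A is more luminous, by a factor of 23200.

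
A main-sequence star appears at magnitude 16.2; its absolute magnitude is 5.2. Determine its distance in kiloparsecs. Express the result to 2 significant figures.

Distance modulus: m − M = 16.2 − (5.2) = 11.000
m − M = 5 log₁₀ d − 5
log₁₀ d = (m − M)/5 + 1 = 3.2000
d = 10^3.2000 = 1585 pc
= 1.585 kpc

d ≈ 1.6 kpc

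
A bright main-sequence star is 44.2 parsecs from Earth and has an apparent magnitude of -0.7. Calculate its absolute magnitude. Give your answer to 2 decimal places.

5 log₁₀(d/10 pc) = 5 log₁₀(44.20) − 5 = 3.227
M = m − 5 log₁₀(d/10) = -0.7 − 3.227 = -3.927

M ≈ -3.93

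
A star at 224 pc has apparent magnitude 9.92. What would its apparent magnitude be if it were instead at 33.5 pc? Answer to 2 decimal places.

m ≈ 5.79

Flux ∝ 1/d², so Δm = 5 log₁₀(d₂/d₁) = 5 log₁₀(33.5/224) = -4.126
m₂ = m₁ + Δm = 9.92 + (-4.126) = 5.794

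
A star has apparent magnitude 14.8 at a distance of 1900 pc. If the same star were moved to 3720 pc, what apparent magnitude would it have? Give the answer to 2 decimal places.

Flux ∝ 1/d², so Δm = 5 log₁₀(d₂/d₁) = 5 log₁₀(3720/1900) = 1.459
m₂ = m₁ + Δm = 14.8 + (1.459) = 16.259

m ≈ 16.26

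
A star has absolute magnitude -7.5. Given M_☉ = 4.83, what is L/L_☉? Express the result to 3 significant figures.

M − M_☉ = -7.5 − 4.83 = -12.330
L/L_☉ = 10^(−0.4 (M − M_☉)) = 10^4.932 = 85510

L/L_☉ ≈ 85500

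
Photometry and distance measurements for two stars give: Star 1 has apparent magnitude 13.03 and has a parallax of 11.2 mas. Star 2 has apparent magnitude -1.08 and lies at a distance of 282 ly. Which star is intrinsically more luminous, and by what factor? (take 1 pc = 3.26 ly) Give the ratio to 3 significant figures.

Star 1: p = 11.2 mas = 0.0112″ → d = 1/p = 89.29 pc
Star 1: M = m − 5 log₁₀ d + 5 = 13.03 − 5·1.9508 + 5 = 8.276
Star 2: d = 282 ly / 3.26 = 86.50 pc
Star 2: M = m − 5 log₁₀ d + 5 = -1.08 − 5·1.9370 + 5 = -5.765
ΔM = M_1 − M_2 = 8.276 − (-5.765) = 14.041; smaller M is more luminous → Star 2.
L ratio = 10^(0.4 |ΔM|) = 10^5.616 = 413500

Star 2 is more luminous, by a factor of 414000.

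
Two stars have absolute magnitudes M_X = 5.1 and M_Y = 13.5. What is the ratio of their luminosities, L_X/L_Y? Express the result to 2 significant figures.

L_X/L_Y ≈ 2300

ΔM = M_X − M_Y = -8.4
L_X/L_Y = 10^(−0.4 ΔM) = 10^3.360 = 2291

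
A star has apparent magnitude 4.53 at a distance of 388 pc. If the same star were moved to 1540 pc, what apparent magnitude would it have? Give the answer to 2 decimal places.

m ≈ 7.52

Flux ∝ 1/d², so Δm = 5 log₁₀(d₂/d₁) = 5 log₁₀(1540/388) = 2.993
m₂ = m₁ + Δm = 4.53 + (2.993) = 7.523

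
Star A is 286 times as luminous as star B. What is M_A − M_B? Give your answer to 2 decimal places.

M_A − M_B ≈ -6.14

Pogson: ΔM = −2.5 log₁₀(ratio) = −2.5 log₁₀(286) = −2.5 × 2.4564 = -6.141
Star A is brighter, so it has the smaller magnitude: the difference is negative.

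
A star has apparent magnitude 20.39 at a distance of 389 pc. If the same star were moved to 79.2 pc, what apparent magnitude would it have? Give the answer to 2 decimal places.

m ≈ 16.93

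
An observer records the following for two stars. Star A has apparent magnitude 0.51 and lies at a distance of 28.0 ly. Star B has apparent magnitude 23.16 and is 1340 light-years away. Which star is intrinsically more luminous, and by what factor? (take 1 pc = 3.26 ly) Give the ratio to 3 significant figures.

Star A: d = 28.0 ly / 3.26 = 8.589 pc
Star A: M = m − 5 log₁₀ d + 5 = 0.51 − 5·0.9339 + 5 = 0.840
Star B: d = 1340 ly / 3.26 = 411.0 pc
Star B: M = m − 5 log₁₀ d + 5 = 23.16 − 5·2.6139 + 5 = 15.091
ΔM = M_A − M_B = 0.840 − (15.091) = -14.250; smaller M is more luminous → Star A.
L ratio = 10^(0.4 |ΔM|) = 10^5.700 = 501300

Star A is more luminous, by a factor of 501000.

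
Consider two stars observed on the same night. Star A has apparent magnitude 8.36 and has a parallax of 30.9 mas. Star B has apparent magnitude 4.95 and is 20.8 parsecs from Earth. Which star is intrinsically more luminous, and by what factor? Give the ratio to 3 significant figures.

Star A: p = 30.9 mas = 0.0309″ → d = 1/p = 32.36 pc
Star A: M = m − 5 log₁₀ d + 5 = 8.36 − 5·1.5100 + 5 = 5.810
Star B: M = m − 5 log₁₀ d + 5 = 4.95 − 5·1.3181 + 5 = 3.360
ΔM = M_A − M_B = 5.810 − (3.360) = 2.450; smaller M is more luminous → Star B.
L ratio = 10^(0.4 |ΔM|) = 10^0.980 = 9.551

Star B is more luminous, by a factor of 9.55.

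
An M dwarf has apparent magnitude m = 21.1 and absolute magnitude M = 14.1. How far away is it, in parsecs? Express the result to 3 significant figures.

μ = m − M = 7.000
m − M = 5 log₁₀ d − 5
log₁₀ d = (m − M)/5 + 1 = 2.4000
d = 10^2.4000 = 251.2 pc

d ≈ 251 pc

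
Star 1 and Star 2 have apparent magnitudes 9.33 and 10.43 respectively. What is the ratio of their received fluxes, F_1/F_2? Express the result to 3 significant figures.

Magnitude difference = -1.10
Flux ratio = 10^(−0.4 Δm) = 10^(−0.4 × -1.10) = 10^0.440 = 2.754

F_1/F_2 ≈ 2.75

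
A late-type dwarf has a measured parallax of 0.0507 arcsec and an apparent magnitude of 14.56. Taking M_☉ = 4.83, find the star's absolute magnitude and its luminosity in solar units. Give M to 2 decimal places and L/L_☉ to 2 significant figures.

M ≈ 13.09; L/L_☉ ≈ 5.0×10^-4

d = 1/p = 1/0.0507″ = 19.72 pc
M = m − 5 log₁₀ d + 5 = 14.56 − 5·1.2950 + 5 = 13.085
M − M_☉ = 13.085 − 4.83 = 8.255
L/L_☉ = 10^(−0.4 × 8.255) = 4.989×10^-4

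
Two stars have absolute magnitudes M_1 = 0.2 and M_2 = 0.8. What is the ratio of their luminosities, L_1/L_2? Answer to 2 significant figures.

ΔM = M_1 − M_2 = -0.6
L_1/L_2 = 10^(−0.4 ΔM) = 10^0.240 = 1.738

L_1/L_2 ≈ 1.7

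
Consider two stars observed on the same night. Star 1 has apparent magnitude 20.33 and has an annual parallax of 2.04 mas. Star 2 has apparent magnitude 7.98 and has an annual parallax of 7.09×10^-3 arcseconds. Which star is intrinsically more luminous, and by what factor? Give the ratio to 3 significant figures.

Star 1: p = 2.04 mas = 2.04×10^-3″ → d = 1/p = 490.2 pc
Star 1: M = m − 5 log₁₀ d + 5 = 20.33 − 5·2.6904 + 5 = 11.878
Star 2: d = 1/p = 1/7.09×10^-3″ = 141.0 pc
Star 2: M = m − 5 log₁₀ d + 5 = 7.98 − 5·2.1494 + 5 = 2.233
ΔM = M_1 − M_2 = 11.878 − (2.233) = 9.645; smaller M is more luminous → Star 2.
L ratio = 10^(0.4 |ΔM|) = 10^3.858 = 7211

Star 2 is more luminous, by a factor of 7210.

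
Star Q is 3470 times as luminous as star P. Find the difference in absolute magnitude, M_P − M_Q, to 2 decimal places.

M_P − M_Q ≈ 8.85

Pogson: ΔM = −2.5 log₁₀(ratio) = −2.5 log₁₀(3470) = −2.5 × 3.5403 = -8.851
Star Q is brighter so has the smaller magnitude: M_P − M_Q is positive.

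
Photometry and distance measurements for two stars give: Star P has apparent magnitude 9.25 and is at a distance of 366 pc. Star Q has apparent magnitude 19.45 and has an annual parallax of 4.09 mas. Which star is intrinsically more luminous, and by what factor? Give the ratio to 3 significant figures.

Star P: M = m − 5 log₁₀ d + 5 = 9.25 − 5·2.5635 + 5 = 1.433
Star Q: p = 4.09 mas = 4.09×10^-3″ → d = 1/p = 244.5 pc
Star Q: M = m − 5 log₁₀ d + 5 = 19.45 − 5·2.3883 + 5 = 12.509
ΔM = M_P − M_Q = 1.433 − (12.509) = -11.076; smaller M is more luminous → Star P.
L ratio = 10^(0.4 |ΔM|) = 10^4.430 = 26940

Star P is more luminous, by a factor of 26900.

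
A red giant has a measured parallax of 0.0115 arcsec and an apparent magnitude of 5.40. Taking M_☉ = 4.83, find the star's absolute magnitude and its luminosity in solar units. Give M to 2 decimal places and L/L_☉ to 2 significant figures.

M ≈ 0.70; L/L_☉ ≈ 45

d = 1/p = 1/0.0115″ = 86.96 pc
M = m − 5 log₁₀ d + 5 = 5.40 − 5·1.9393 + 5 = 0.703
M − M_☉ = 0.703 − 4.83 = -4.127
L/L_☉ = 10^(−0.4 × -4.127) = 44.73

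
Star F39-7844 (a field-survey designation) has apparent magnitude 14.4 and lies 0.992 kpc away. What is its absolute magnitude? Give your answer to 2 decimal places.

M ≈ 4.42

d = 0.992 kpc = 992.0 pc
5 log₁₀(d/10 pc) = 5 log₁₀(992.0) − 5 = 9.983
M = m − 5 log₁₀(d/10) = 14.4 − 9.983 = 4.417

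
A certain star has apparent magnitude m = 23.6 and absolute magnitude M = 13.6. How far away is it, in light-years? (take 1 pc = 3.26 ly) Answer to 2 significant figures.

d ≈ 3300 ly

μ = m − M = 10.000
m − M = 5 log₁₀ d − 5
log₁₀ d = (m − M)/5 + 1 = 3.0000
d = 10^3.0000 = 1000 pc
= 3260 ly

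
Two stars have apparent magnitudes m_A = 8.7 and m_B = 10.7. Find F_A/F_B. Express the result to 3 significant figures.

F_A/F_B ≈ 6.31

Magnitude difference = -2.0
Flux ratio = 10^(−0.4 Δm) = 10^(−0.4 × -2.0) = 10^0.800 = 6.310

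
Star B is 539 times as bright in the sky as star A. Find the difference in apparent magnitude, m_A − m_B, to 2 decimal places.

m_A − m_B ≈ 6.83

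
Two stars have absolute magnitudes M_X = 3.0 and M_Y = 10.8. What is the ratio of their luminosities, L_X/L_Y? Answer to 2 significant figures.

L_X/L_Y ≈ 1300

ΔM = M_X − M_Y = -7.8
L_X/L_Y = 10^(−0.4 ΔM) = 10^3.120 = 1318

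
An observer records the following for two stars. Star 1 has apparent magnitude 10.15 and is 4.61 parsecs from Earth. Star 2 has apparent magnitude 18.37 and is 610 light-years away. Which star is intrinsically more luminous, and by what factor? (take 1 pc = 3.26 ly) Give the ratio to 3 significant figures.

Star 1: M = m − 5 log₁₀ d + 5 = 10.15 − 5·0.6637 + 5 = 11.831
Star 2: d = 610 ly / 3.26 = 187.1 pc
Star 2: M = m − 5 log₁₀ d + 5 = 18.37 − 5·2.2721 + 5 = 12.009
ΔM = M_1 − M_2 = 11.831 − (12.009) = -0.178; smaller M is more luminous → Star 1.
L ratio = 10^(0.4 |ΔM|) = 10^0.071 = 1.178

Star 1 is more luminous, by a factor of 1.18.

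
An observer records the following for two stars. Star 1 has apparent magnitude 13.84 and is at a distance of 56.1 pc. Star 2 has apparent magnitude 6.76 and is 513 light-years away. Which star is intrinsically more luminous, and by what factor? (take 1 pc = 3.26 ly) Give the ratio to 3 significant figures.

Star 1: M = m − 5 log₁₀ d + 5 = 13.84 − 5·1.7490 + 5 = 10.095
Star 2: d = 513 ly / 3.26 = 157.4 pc
Star 2: M = m − 5 log₁₀ d + 5 = 6.76 − 5·2.1969 + 5 = 0.776
ΔM = M_1 − M_2 = 10.095 − (0.776) = 9.320; smaller M is more luminous → Star 2.
L ratio = 10^(0.4 |ΔM|) = 10^3.728 = 5344

Star 2 is more luminous, by a factor of 5340.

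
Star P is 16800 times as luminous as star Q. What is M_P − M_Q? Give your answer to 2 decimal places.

Pogson: ΔM = −2.5 log₁₀(ratio) = −2.5 log₁₀(16800) = −2.5 × 4.2253 = -10.563
Star P is brighter, so it has the smaller magnitude: the difference is negative.

M_P − M_Q ≈ -10.56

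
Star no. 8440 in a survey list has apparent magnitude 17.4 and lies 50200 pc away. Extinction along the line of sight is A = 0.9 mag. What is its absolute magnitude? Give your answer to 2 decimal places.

5 log₁₀(d/10 pc) = 5 log₁₀(50200) − 5 = 18.504
M = m − 5 log₁₀(d/10) − A = 17.4 − 18.504 − 0.9 = -2.004

M ≈ -2.00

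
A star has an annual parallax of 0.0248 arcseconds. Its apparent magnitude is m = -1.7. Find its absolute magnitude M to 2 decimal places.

d = 1/p = 1/0.0248″ = 40.32 pc
5 log₁₀(d/10 pc) = 5 log₁₀(40.32) − 5 = 3.028
M = m − 5 log₁₀(d/10) = -1.7 − 3.028 = -4.728

M ≈ -4.73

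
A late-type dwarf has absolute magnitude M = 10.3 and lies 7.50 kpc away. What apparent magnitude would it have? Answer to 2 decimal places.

m ≈ 24.68

d = 7.50 kpc = 7500 pc
m = M + 5 log₁₀ d − 5 = 10.3 + 5·3.8751 − 5 = 24.675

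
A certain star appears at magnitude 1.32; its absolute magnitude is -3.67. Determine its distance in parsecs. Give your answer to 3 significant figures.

d ≈ 99.5 pc

μ = m − M = 4.990
m − M = 5 log₁₀ d − 5
log₁₀ d = (m − M)/5 + 1 = 1.9980
d = 10^1.9980 = 99.54 pc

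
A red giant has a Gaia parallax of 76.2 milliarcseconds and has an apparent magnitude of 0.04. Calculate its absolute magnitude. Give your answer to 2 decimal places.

p = 76.2 mas = 0.0762″ → d = 1/p = 13.12 pc
5 log₁₀(d/10 pc) = 5 log₁₀(13.12) − 5 = 0.590
M = m − 5 log₁₀(d/10) = 0.04 − 0.590 = -0.550

M ≈ -0.55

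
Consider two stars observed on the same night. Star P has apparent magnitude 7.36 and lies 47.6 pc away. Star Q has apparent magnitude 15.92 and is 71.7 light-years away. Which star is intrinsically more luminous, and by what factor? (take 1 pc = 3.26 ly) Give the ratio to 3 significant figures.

Star P is more luminous, by a factor of 12400.

Star P: M = m − 5 log₁₀ d + 5 = 7.36 − 5·1.6776 + 5 = 3.972
Star Q: d = 71.7 ly / 3.26 = 21.99 pc
Star Q: M = m − 5 log₁₀ d + 5 = 15.92 − 5·1.3423 + 5 = 14.208
ΔM = M_P − M_Q = 3.972 − (14.208) = -10.237; smaller M is more luminous → Star P.
L ratio = 10^(0.4 |ΔM|) = 10^4.095 = 12430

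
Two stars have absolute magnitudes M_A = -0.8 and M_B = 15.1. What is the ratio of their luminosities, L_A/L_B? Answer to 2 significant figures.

L_A/L_B ≈ 2.3×10^6

ΔM = M_A − M_B = -15.9
L_A/L_B = 10^(−0.4 ΔM) = 10^6.360 = 2.291×10^6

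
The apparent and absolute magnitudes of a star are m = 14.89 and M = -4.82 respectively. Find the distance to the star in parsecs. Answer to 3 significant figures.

μ = m − M = 19.710
m − M = 5 log₁₀ d − 5
log₁₀ d = (m − M)/5 + 1 = 4.9420
d = 10^4.9420 = 87500 pc

d ≈ 87500 pc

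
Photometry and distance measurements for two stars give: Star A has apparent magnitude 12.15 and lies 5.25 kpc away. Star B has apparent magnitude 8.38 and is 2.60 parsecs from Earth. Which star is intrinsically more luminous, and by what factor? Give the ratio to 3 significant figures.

Star A is more luminous, by a factor of 127000.

Star A: d = 5.25 kpc = 5250 pc
Star A: M = m − 5 log₁₀ d + 5 = 12.15 − 5·3.7202 + 5 = -1.451
Star B: M = m − 5 log₁₀ d + 5 = 8.38 − 5·0.4150 + 5 = 11.305
ΔM = M_A − M_B = -1.451 − (11.305) = -12.756; smaller M is more luminous → Star A.
L ratio = 10^(0.4 |ΔM|) = 10^5.102 = 126600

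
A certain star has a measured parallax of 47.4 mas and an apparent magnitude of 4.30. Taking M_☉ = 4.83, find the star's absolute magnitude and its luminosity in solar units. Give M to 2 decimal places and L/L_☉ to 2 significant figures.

M ≈ 2.68; L/L_☉ ≈ 7.3

d = 1/p = 1000/47.4 mas = 21.10 pc
M = m − 5 log₁₀ d + 5 = 4.30 − 5·1.3242 + 5 = 2.679
M − M_☉ = 2.679 − 4.83 = -2.151
L/L_☉ = 10^(−0.4 × -2.151) = 7.252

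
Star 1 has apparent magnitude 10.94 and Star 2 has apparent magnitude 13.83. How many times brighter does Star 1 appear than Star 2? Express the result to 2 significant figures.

14

Δm = 10.94 − (13.83) = -2.89
Flux ratio = 10^(−0.4 Δm) = 10^(−0.4 × -2.89) = 10^1.156 = 14.32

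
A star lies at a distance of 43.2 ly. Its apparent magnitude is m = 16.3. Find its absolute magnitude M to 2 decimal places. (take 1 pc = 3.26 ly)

M ≈ 15.69

d = 43.2 ly / 3.26 = 13.25 pc
5 log₁₀(d/10 pc) = 5 log₁₀(13.25) − 5 = 0.611
M = m − 5 log₁₀(d/10) = 16.3 − 0.611 = 15.689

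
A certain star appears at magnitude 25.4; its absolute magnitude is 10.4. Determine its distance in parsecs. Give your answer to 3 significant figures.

d ≈ 10000 pc

Distance modulus: m − M = 25.4 − (10.4) = 15.000
m − M = 5 log₁₀ d − 5
log₁₀ d = (m − M)/5 + 1 = 4.0000
d = 10^4.0000 = 10000 pc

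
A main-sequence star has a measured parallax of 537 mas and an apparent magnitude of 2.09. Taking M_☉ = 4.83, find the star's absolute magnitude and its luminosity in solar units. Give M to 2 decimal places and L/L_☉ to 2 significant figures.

d = 1/p = 1000/537 mas = 1.862 pc
M = m − 5 log₁₀ d + 5 = 2.09 − 5·0.2700 + 5 = 5.740
M − M_☉ = 5.740 − 4.83 = 0.910
L/L_☉ = 10^(−0.4 × 0.910) = 0.4326

M ≈ 5.74; L/L_☉ ≈ 0.43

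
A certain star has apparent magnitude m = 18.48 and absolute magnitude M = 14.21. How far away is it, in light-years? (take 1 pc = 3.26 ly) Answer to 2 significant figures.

d ≈ 230 ly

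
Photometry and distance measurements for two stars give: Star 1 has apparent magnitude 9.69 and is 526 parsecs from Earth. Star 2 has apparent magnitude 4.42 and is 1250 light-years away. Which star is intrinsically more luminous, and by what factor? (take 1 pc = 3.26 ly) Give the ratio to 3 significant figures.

Star 2 is more luminous, by a factor of 68.1.

Star 1: M = m − 5 log₁₀ d + 5 = 9.69 − 5·2.7210 + 5 = 1.085
Star 2: d = 1250 ly / 3.26 = 383.4 pc
Star 2: M = m − 5 log₁₀ d + 5 = 4.42 − 5·2.5837 + 5 = -3.498
ΔM = M_1 − M_2 = 1.085 − (-3.498) = 4.584; smaller M is more luminous → Star 2.
L ratio = 10^(0.4 |ΔM|) = 10^1.833 = 68.14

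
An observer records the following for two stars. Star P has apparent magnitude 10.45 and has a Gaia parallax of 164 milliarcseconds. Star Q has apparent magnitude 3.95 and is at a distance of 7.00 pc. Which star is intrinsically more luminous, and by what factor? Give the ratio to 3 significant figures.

Star P: p = 164 mas = 0.164″ → d = 1/p = 6.098 pc
Star P: M = m − 5 log₁₀ d + 5 = 10.45 − 5·0.7852 + 5 = 11.524
Star Q: M = m − 5 log₁₀ d + 5 = 3.95 − 5·0.8451 + 5 = 4.725
ΔM = M_P − M_Q = 11.524 − (4.725) = 6.800; smaller M is more luminous → Star Q.
L ratio = 10^(0.4 |ΔM|) = 10^2.720 = 524.7

Star Q is more luminous, by a factor of 525.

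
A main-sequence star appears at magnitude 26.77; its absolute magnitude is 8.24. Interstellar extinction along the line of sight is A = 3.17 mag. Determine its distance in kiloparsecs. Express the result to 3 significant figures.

d ≈ 11.8 kpc

m − M = 5 log₁₀(d/10 pc) + A  ⇒  26.77 − (8.24) − 3.17 = 5 log₁₀(d/10)
15.360 = 5 log₁₀(d/10)
log₁₀ d = (m − M − A)/5 + 1 = 4.0720
d = 10^4.0720 = 11800 pc
= 11.80 kpc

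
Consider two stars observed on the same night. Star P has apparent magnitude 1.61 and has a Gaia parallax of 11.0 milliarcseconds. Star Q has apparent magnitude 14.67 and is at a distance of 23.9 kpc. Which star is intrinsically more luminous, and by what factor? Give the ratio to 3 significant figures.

Star P: p = 11.0 mas = 0.0110″ → d = 1/p = 90.91 pc
Star P: M = m − 5 log₁₀ d + 5 = 1.61 − 5·1.9586 + 5 = -3.183
Star Q: d = 23.9 kpc = 23900 pc
Star Q: M = m − 5 log₁₀ d + 5 = 14.67 − 5·4.3784 + 5 = -2.222
ΔM = M_P − M_Q = -3.183 − (-2.222) = -0.961; smaller M is more luminous → Star P.
L ratio = 10^(0.4 |ΔM|) = 10^0.384 = 2.423

Star P is more luminous, by a factor of 2.42.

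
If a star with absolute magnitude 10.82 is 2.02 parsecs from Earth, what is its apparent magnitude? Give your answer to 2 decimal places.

m = M + 5 log₁₀ d − 5 = 10.82 + 5·0.3054 − 5 = 7.347

m ≈ 7.35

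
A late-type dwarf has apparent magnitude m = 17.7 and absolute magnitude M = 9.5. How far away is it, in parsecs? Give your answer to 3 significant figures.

d ≈ 437 pc

Distance modulus: m − M = 17.7 − (9.5) = 8.200
m − M = 5 log₁₀ d − 5
log₁₀ d = (m − M)/5 + 1 = 2.6400
d = 10^2.6400 = 436.5 pc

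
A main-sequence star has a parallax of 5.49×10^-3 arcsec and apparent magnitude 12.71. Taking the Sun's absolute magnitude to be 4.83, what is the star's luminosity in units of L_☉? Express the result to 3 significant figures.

L/L_☉ ≈ 0.234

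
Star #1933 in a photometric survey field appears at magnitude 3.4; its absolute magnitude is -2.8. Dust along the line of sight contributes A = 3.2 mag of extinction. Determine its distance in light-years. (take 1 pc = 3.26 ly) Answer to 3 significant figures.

d ≈ 130 ly

m − M = 5 log₁₀(d/10 pc) + A  ⇒  3.4 − (-2.8) − 3.2 = 5 log₁₀(d/10)
3.000 = 5 log₁₀(d/10)
log₁₀ d = (m − M − A)/5 + 1 = 1.6000
d = 10^1.6000 = 39.81 pc
= 129.8 ly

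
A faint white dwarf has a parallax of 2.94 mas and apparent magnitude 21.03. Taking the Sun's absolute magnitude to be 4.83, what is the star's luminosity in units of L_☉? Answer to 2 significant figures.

L/L_☉ ≈ 3.8×10^-4

d = 1/p = 1000/2.94 mas = 340.1 pc
M = m − 5 log₁₀ d + 5 = 21.03 − 5·2.5317 + 5 = 13.372
M − M_☉ = 13.372 − 4.83 = 8.542
L/L_☉ = 10^(−0.4 × 8.542) = 3.831×10^-4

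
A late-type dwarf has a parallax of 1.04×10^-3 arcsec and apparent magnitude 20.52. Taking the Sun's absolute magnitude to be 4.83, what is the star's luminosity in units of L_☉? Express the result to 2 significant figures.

L/L_☉ ≈ 4.9×10^-3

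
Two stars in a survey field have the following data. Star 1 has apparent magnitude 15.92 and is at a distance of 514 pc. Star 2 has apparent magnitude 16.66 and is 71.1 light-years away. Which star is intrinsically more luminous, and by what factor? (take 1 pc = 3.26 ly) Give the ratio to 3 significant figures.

Star 1: M = m − 5 log₁₀ d + 5 = 15.92 − 5·2.7110 + 5 = 7.365
Star 2: d = 71.1 ly / 3.26 = 21.81 pc
Star 2: M = m − 5 log₁₀ d + 5 = 16.66 − 5·1.3387 + 5 = 14.967
ΔM = M_1 − M_2 = 7.365 − (14.967) = -7.602; smaller M is more luminous → Star 1.
L ratio = 10^(0.4 |ΔM|) = 10^3.041 = 1098

Star 1 is more luminous, by a factor of 1100.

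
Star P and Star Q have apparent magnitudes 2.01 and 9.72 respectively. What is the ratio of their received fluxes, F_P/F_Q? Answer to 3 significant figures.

Δm = 2.01 − (9.72) = -7.71
Flux ratio = 10^(−0.4 Δm) = 10^(−0.4 × -7.71) = 10^3.084 = 1213

F_P/F_Q ≈ 1210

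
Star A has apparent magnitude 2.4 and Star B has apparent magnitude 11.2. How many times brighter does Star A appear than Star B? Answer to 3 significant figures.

3310

Δm = 2.4 − (11.2) = -8.8
Flux ratio = 10^(−0.4 Δm) = 10^(−0.4 × -8.8) = 10^3.520 = 3311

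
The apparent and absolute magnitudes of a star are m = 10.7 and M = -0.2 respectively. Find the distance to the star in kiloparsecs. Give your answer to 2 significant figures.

μ = m − M = 10.900
m − M = 5 log₁₀ d − 5
log₁₀ d = (m − M)/5 + 1 = 3.1800
d = 10^3.1800 = 1514 pc
= 1.514 kpc

d ≈ 1.5 kpc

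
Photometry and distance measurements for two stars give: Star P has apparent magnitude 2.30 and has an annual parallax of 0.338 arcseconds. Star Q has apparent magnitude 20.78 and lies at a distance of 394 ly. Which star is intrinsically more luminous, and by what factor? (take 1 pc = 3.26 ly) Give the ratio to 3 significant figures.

Star P: d = 1/p = 1/0.338″ = 2.959 pc
Star P: M = m − 5 log₁₀ d + 5 = 2.30 − 5·0.4711 + 5 = 4.945
Star Q: d = 394 ly / 3.26 = 120.9 pc
Star Q: M = m − 5 log₁₀ d + 5 = 20.78 − 5·2.0823 + 5 = 15.369
ΔM = M_P − M_Q = 4.945 − (15.369) = -10.424; smaller M is more luminous → Star P.
L ratio = 10^(0.4 |ΔM|) = 10^4.170 = 14780

Star P is more luminous, by a factor of 14800.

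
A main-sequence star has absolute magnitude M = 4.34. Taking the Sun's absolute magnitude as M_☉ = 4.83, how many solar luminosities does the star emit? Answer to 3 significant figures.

M − M_☉ = 4.34 − 4.83 = -0.490
L/L_☉ = 10^(−0.4 (M − M_☉)) = 10^0.196 = 1.570

L/L_☉ ≈ 1.57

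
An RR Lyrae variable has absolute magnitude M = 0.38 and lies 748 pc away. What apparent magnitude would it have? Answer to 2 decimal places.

m ≈ 9.75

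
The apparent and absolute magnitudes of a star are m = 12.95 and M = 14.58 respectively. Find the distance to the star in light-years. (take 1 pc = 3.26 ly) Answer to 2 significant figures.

d ≈ 15 ly

Distance modulus: m − M = 12.95 − (14.58) = -1.630
m − M = 5 log₁₀ d − 5
log₁₀ d = (m − M)/5 + 1 = 0.6740
d = 10^0.6740 = 4.721 pc
= 15.39 ly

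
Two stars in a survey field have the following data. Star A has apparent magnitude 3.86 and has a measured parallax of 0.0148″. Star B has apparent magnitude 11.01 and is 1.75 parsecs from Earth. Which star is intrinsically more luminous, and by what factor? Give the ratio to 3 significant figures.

Star A is more luminous, by a factor of 1.08×10^6.

Star A: d = 1/p = 1/0.0148″ = 67.57 pc
Star A: M = m − 5 log₁₀ d + 5 = 3.86 − 5·1.8297 + 5 = -0.289
Star B: M = m − 5 log₁₀ d + 5 = 11.01 − 5·0.2430 + 5 = 14.795
ΔM = M_A − M_B = -0.289 − (14.795) = -15.084; smaller M is more luminous → Star A.
L ratio = 10^(0.4 |ΔM|) = 10^6.033 = 1.080×10^6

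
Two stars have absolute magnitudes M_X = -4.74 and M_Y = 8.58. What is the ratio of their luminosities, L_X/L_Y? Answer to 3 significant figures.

ΔM = M_X − M_Y = -13.32
L_X/L_Y = 10^(−0.4 ΔM) = 10^5.328 = 212800

L_X/L_Y ≈ 213000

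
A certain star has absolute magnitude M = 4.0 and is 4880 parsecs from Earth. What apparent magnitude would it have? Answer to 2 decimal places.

m ≈ 17.44

m = M + 5 log₁₀ d − 5 = 4.0 + 5·3.6884 − 5 = 17.442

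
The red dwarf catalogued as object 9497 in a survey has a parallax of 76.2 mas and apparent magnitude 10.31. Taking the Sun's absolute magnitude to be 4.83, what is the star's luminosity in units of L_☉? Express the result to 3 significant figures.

L/L_☉ ≈ 0.0111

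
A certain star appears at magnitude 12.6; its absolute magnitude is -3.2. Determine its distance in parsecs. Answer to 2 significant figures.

d ≈ 14000 pc

μ = m − M = 15.800
m − M = 5 log₁₀ d − 5
log₁₀ d = (m − M)/5 + 1 = 4.1600
d = 10^4.1600 = 14450 pc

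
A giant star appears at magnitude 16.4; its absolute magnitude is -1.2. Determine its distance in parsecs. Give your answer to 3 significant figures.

d ≈ 33100 pc

μ = m − M = 17.600
m − M = 5 log₁₀ d − 5
log₁₀ d = (m − M)/5 + 1 = 4.5200
d = 10^4.5200 = 33110 pc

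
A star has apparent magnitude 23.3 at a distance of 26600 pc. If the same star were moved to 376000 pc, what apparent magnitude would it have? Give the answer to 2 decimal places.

m ≈ 29.05

Flux ∝ 1/d², so Δm = 5 log₁₀(d₂/d₁) = 5 log₁₀(376000/26600) = 5.752
m₂ = m₁ + Δm = 23.3 + (5.752) = 29.052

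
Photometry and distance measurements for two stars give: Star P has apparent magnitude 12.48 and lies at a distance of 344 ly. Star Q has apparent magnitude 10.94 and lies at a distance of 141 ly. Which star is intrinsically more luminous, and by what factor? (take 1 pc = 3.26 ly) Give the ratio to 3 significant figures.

Star P: d = 344 ly / 3.26 = 105.5 pc
Star P: M = m − 5 log₁₀ d + 5 = 12.48 − 5·2.0233 + 5 = 7.363
Star Q: d = 141 ly / 3.26 = 43.25 pc
Star Q: M = m − 5 log₁₀ d + 5 = 10.94 − 5·1.6360 + 5 = 7.760
ΔM = M_P − M_Q = 7.363 − (7.760) = -0.397; smaller M is more luminous → Star P.
L ratio = 10^(0.4 |ΔM|) = 10^0.159 = 1.441

Star P is more luminous, by a factor of 1.44.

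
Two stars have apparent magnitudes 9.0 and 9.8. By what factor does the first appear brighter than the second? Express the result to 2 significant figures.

2.1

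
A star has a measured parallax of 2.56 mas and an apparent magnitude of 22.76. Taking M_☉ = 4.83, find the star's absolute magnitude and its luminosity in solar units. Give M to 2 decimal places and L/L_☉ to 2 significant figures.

d = 1/p = 1000/2.56 mas = 390.6 pc
M = m − 5 log₁₀ d + 5 = 22.76 − 5·2.5918 + 5 = 14.801
M − M_☉ = 14.801 − 4.83 = 9.971
L/L_☉ = 10^(−0.4 × 9.971) = 1.027×10^-4

M ≈ 14.80; L/L_☉ ≈ 1.0×10^-4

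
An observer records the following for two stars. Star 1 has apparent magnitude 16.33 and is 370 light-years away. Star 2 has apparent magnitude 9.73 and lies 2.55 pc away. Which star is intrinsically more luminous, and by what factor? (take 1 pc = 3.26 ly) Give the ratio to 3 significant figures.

Star 1 is more luminous, by a factor of 4.54.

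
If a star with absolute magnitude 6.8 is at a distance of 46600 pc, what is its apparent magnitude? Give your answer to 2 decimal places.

m ≈ 25.14

m = M + 5 log₁₀ d − 5 = 6.8 + 5·4.6684 − 5 = 25.142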